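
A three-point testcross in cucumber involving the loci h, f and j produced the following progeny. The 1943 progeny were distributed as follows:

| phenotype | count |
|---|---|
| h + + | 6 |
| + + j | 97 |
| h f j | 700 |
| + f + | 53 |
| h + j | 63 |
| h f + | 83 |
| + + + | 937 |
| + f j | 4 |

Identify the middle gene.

The two most frequent reciprocal classes, + + + and h f j, are the parental types, so the F1 was + + + / h f j.
The two rarest classes, h + + and + f j, are the double crossovers. Comparing them with the parentals, only the h allele has switched, so h is the middle locus and the order is f – h – j.

h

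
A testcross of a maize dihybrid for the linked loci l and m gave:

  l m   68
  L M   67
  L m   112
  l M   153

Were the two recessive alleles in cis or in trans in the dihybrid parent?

The two most frequent classes are L m (112) and l M (153); these are the parental (non-recombinant) types.
So the F1 carried L m on one chromosome and l M on the other — the recessive alleles are on opposite chromosomes (trans / repulsion).

trans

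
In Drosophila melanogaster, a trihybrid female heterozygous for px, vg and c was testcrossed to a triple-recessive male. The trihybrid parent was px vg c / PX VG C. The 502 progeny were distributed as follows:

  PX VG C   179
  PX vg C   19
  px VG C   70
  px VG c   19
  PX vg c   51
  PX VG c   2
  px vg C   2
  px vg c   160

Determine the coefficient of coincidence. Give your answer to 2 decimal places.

0.38

The two rarest classes, px vg C and PX VG c, are the double crossovers. Comparing them with the parentals, only the c allele has switched, so c is the middle locus and the order is px – c – vg.
px–c: (121 + 4)/502 = 0.2490; c–vg: (38 + 4)/502 = 0.0837.
Expected DCO frequency = 0.2490 × 0.0837 ≈ 0.02084; observed = 4/502 ≈ 0.00797.
Coefficient of coincidence = 0.00797/0.02084 ≈ 0.38.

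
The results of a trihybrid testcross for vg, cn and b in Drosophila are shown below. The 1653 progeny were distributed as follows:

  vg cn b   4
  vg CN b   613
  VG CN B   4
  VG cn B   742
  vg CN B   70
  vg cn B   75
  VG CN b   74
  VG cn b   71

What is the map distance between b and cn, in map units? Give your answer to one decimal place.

9.0 map units

The two most frequent reciprocal classes, vg CN b and VG cn B, are the parental types, so the F1 was vg CN b / VG cn B.
The two rarest classes, vg cn b and VG CN B, are the double crossovers. Comparing them with the parentals, only the cn allele has switched, so cn is the middle locus and the order is b – cn – vg.
Crossovers in the b–cn interval produce the single-crossover classes vg CN B and VG cn b (70 + 71 = 141) plus the double crossovers (8).
RF(b–cn) = (141 + 8) / 1653 = 149/1653 = 0.0901 → 9.0 map units.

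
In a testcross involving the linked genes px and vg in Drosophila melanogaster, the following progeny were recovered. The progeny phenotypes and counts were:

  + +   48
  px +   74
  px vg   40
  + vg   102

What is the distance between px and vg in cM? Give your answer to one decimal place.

The two most frequent classes, + vg (102) and px + (74), are the parental types, so the F1 was + vg / px +.
The recombinant classes are + + and px vg: 48 + 40 = 88.
Recombination frequency = 88/264 = 0.3333 ≈ 33.3%, i.e. 33.3 cM.

33.3 cM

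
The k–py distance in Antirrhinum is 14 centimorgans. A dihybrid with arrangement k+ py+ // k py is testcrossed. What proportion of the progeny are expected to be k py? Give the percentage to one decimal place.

43.0%

A map distance of 14 centimorgans corresponds to a recombination frequency of 0.140.
The F1 is k+ py+ / k py, so k py is a parental gamete class with expected frequency (1 − r)/2 = 0.860/2 = 0.4300.
That is 0.4300 = 43.0% of the progeny.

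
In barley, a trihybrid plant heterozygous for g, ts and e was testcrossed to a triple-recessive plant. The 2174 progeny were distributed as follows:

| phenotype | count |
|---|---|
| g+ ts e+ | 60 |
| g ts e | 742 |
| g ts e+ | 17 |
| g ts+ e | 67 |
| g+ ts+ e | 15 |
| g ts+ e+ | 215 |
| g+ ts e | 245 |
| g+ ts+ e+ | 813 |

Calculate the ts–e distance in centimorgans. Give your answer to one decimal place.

7.3 centimorgans

The two most frequent reciprocal classes, g ts e and g+ ts+ e+, are the parental types, so the F1 was g ts e / g+ ts+ e+.
The two rarest classes, g ts e+ and g+ ts+ e, are the double crossovers. Comparing them with the parentals, only the e allele has switched, so e is the middle locus and the order is ts – e – g.
Crossovers in the ts–e interval produce the single-crossover classes g ts+ e and g+ ts e+ (67 + 60 = 127) plus the double crossovers (32).
RF(ts–e) = (127 + 32) / 2174 = 159/2174 = 0.0731 → 7.3 centimorgans.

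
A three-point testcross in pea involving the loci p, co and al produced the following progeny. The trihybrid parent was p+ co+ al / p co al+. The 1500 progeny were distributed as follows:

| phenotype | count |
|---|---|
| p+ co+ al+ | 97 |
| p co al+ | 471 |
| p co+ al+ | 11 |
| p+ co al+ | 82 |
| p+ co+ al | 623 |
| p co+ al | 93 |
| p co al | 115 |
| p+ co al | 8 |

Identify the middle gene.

co

The two rarest classes, p+ co al and p co+ al+, are the double crossovers. Comparing them with the parentals, only the co allele has switched, so co is the middle locus and the order is al – co – p.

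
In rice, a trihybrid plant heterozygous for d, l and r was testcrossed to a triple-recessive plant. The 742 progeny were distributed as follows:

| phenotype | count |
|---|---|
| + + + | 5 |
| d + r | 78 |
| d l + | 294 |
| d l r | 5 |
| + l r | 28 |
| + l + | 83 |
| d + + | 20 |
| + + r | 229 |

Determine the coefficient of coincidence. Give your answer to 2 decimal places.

The two most frequent reciprocal classes, + + r and d l +, are the parental types, so the F1 was + + r / d l +.
The two rarest classes, + + + and d l r, are the double crossovers. Comparing them with the parentals, only the r allele has switched, so r is the middle locus and the order is d – r – l.
d–r: (161 + 10)/742 = 0.2305; r–l: (48 + 10)/742 = 0.0782.
Expected DCO frequency = 0.2305 × 0.0782 ≈ 0.01803; observed = 10/742 ≈ 0.01348.
Coefficient of coincidence = 0.01348/0.01803 ≈ 0.75.

0.75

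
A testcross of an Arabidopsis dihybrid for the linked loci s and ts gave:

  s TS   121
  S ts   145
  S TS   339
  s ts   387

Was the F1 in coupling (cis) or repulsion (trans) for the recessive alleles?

cis

The two most frequent classes are S TS (339) and s ts (387); these are the parental (non-recombinant) types.
So the F1 carried S TS on one chromosome and s ts on the other — the recessive alleles are on the same chromosome (cis / coupling).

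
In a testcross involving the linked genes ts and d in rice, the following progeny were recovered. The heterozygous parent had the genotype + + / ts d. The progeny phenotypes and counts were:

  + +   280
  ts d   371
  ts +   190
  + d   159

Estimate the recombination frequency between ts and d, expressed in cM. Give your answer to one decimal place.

The recombinant classes are + d and ts +: 159 + 190 = 349.
Recombination frequency = 349/1000 = 0.3490 ≈ 34.9%, i.e. 34.9 cM.

34.9 cM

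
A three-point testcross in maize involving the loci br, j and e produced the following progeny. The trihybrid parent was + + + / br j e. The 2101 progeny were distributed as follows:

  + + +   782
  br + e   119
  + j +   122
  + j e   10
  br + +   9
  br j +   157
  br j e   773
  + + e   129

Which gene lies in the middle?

The two rarest classes, br + + and + j e, are the double crossovers. Comparing them with the parentals, only the br allele has switched, so br is the middle locus and the order is j – br – e.

br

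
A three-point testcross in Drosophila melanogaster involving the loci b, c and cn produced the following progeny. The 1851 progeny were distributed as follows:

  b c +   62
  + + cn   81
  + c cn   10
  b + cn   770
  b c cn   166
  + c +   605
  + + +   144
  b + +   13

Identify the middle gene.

The two most frequent reciprocal classes, b + cn and + c +, are the parental types, so the F1 was b + cn / + c +.
The two rarest classes, b + + and + c cn, are the double crossovers. Comparing them with the parentals, only the cn allele has switched, so cn is the middle locus and the order is b – cn – c.

cn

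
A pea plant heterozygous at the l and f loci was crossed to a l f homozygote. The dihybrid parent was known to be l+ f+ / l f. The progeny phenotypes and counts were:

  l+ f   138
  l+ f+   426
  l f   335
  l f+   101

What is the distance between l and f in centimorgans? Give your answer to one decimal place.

The recombinant classes are l+ f and l f+: 138 + 101 = 239.
Recombination frequency = 239/1000 = 0.2390 ≈ 23.9%, i.e. 23.9 centimorgans.

23.9 centimorgans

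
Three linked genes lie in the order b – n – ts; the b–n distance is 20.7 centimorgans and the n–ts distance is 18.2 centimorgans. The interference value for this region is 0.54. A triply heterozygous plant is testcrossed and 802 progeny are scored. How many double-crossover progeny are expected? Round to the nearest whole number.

Map distances give recombination frequencies of 0.207 and 0.182 for the two intervals.
With interference 0.54 (so coincidence = 0.46), expected double-crossover frequency = 0.207 × 0.182 × 0.46 = 0.01733.
Expected number = 0.01733 × 802 = 13.90 ≈ 14.

14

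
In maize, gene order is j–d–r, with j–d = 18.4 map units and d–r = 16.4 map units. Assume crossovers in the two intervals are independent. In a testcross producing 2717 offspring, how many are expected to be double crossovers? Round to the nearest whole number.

82

Map distances give recombination frequencies of 0.184 and 0.164 for the two intervals.
With no interference, expected double-crossover frequency = 0.184 × 0.164 = 0.03018.
Expected number = 0.03018 × 2717 = 81.99 ≈ 82.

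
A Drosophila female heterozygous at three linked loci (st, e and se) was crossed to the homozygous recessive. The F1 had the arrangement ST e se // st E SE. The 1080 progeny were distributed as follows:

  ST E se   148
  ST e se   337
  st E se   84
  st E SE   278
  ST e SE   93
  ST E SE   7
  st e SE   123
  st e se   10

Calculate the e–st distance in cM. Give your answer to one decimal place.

The two rarest classes, st e se and ST E SE, are the double crossovers. Comparing them with the parentals, only the st allele has switched, so st is the middle locus and the order is se – st – e.
Crossovers in the st–e interval produce the single-crossover classes ST E se and st e SE (148 + 123 = 271) plus the double crossovers (17).
RF(st–e) = (271 + 17) / 1080 = 288/1080 = 0.2667 → 26.7 cM.

26.7 cM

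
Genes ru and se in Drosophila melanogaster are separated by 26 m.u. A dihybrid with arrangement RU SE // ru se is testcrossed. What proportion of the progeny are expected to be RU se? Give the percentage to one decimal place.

13.0%

A map distance of 26 m.u. corresponds to a recombination frequency of 0.260.
The F1 is RU SE / ru se, so RU se is a recombinant gamete class with expected frequency r/2 = 0.260/2 = 0.1300.
That is 0.1300 = 13.0% of the progeny.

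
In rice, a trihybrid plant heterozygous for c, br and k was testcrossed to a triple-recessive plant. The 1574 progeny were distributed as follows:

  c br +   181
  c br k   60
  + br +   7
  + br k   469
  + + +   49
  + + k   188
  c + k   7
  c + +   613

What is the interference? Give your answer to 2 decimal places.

0.53

The two most frequent reciprocal classes, + br k and c + +, are the parental types, so the F1 was + br k / c + +.
The two rarest classes, + br + and c + k, are the double crossovers. Comparing them with the parentals, only the k allele has switched, so k is the middle locus and the order is br – k – c.
br–k: (369 + 14)/1574 = 0.2433; k–c: (109 + 14)/1574 = 0.0781.
Expected DCO frequency = 0.2433 × 0.0781 ≈ 0.01900; observed = 14/1574 ≈ 0.00889.
Coefficient of coincidence = 0.00889/0.01900 ≈ 0.47; interference = 1 − 0.47 = 0.53.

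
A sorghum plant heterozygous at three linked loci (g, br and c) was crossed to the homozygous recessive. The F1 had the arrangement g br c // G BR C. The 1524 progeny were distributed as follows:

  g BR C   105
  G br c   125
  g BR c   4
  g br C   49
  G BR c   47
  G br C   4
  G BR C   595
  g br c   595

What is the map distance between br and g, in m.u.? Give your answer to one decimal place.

The two rarest classes, g BR c and G br C, are the double crossovers. Comparing them with the parentals, only the br allele has switched, so br is the middle locus and the order is g – br – c.
Crossovers in the g–br interval produce the single-crossover classes G br c and g BR C (125 + 105 = 230) plus the double crossovers (8).
RF(g–br) = (230 + 8) / 1524 = 238/1524 = 0.1562 → 15.6 m.u.

15.6 m.u.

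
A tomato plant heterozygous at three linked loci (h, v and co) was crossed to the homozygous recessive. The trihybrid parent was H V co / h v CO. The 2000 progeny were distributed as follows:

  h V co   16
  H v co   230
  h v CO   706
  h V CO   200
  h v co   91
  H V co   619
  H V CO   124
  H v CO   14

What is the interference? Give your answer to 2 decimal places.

0.47

The two rarest classes, h V co and H v CO, are the double crossovers. Comparing them with the parentals, only the h allele has switched, so h is the middle locus and the order is v – h – co.
v–h: (430 + 30)/2000 = 0.2300; h–co: (215 + 30)/2000 = 0.1225.
Expected DCO frequency = 0.2300 × 0.1225 ≈ 0.02818; observed = 30/2000 ≈ 0.01500.
Coefficient of coincidence = 0.01500/0.02818 ≈ 0.53; interference = 1 − 0.53 = 0.47.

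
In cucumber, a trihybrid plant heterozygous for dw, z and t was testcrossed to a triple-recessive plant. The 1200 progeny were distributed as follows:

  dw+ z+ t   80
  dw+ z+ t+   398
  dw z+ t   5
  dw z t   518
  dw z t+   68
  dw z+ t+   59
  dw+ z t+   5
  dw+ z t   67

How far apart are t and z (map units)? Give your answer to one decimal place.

13.2 map units

The two most frequent reciprocal classes, dw z t and dw+ z+ t+, are the parental types, so the F1 was dw z t / dw+ z+ t+.
The two rarest classes, dw z+ t and dw+ z t+, are the double crossovers. Comparing them with the parentals, only the z allele has switched, so z is the middle locus and the order is t – z – dw.
Crossovers in the t–z interval produce the single-crossover classes dw z t+ and dw+ z+ t (68 + 80 = 148) plus the double crossovers (10).
RF(t–z) = (148 + 10) / 1200 = 158/1200 = 0.1317 → 13.2 map units.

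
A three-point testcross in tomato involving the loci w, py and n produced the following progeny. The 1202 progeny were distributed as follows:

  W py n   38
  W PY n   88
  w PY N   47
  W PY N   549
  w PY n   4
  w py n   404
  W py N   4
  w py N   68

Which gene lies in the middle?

The two most frequent reciprocal classes, w py n and W PY N, are the parental types, so the F1 was w py n / W PY N.
The two rarest classes, w PY n and W py N, are the double crossovers. Comparing them with the parentals, only the py allele has switched, so py is the middle locus and the order is w – py – n.

py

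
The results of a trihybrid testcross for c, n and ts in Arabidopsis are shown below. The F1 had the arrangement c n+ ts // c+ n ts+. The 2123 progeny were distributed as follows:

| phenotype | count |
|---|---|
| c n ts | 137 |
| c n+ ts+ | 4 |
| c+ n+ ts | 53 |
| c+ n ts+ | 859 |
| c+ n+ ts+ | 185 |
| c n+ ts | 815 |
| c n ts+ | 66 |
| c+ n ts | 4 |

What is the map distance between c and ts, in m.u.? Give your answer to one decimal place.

The two rarest classes, c n+ ts+ and c+ n ts, are the double crossovers. Comparing them with the parentals, only the ts allele has switched, so ts is the middle locus and the order is n – ts – c.
Crossovers in the ts–c interval produce the single-crossover classes c+ n+ ts and c n ts+ (53 + 66 = 119) plus the double crossovers (8).
RF(ts–c) = (119 + 8) / 2123 = 127/2123 = 0.0598 → 6.0 m.u.

6.0 m.u.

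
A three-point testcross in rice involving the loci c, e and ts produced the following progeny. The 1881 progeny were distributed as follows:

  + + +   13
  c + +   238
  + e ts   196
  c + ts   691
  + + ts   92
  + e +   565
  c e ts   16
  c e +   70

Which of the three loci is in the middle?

e

The two most frequent reciprocal classes, c + ts and + e +, are the parental types, so the F1 was c + ts / + e +.
The two rarest classes, c e ts and + + +, are the double crossovers. Comparing them with the parentals, only the e allele has switched, so e is the middle locus and the order is ts – e – c.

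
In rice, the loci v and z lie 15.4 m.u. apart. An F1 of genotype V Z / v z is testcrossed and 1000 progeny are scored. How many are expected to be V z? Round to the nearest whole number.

77

A map distance of 15.4 m.u. corresponds to a recombination frequency of 0.154.
The F1 is V Z / v z, so V z is a recombinant gamete class with expected frequency r/2 = 0.154/2 = 0.0770.
Expected number = 0.0770 × 1000 = 77.00 ≈ 77.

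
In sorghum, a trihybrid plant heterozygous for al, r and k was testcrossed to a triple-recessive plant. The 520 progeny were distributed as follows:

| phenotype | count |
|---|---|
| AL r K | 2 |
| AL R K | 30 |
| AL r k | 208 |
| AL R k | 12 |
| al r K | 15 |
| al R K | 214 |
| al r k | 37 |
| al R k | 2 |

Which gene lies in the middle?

The two most frequent reciprocal classes, AL r k and al R K, are the parental types, so the F1 was AL r k / al R K.
The two rarest classes, AL r K and al R k, are the double crossovers. Comparing them with the parentals, only the k allele has switched, so k is the middle locus and the order is r – k – al.

k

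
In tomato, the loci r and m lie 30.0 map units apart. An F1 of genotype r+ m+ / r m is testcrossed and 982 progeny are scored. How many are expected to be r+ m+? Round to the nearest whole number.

344

A map distance of 30.0 map units corresponds to a recombination frequency of 0.300.
The F1 is r+ m+ / r m, so r+ m+ is a parental gamete class with expected frequency (1 − r)/2 = 0.700/2 = 0.3500.
Expected number = 0.3500 × 982 = 343.70 ≈ 344.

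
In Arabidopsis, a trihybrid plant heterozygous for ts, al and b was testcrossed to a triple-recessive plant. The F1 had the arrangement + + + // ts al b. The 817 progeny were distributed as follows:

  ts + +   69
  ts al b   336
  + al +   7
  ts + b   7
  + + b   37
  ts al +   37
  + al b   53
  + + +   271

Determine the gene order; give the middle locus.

The two rarest classes, + al + and ts + b, are the double crossovers. Comparing them with the parentals, only the al allele has switched, so al is the middle locus and the order is b – al – ts.

al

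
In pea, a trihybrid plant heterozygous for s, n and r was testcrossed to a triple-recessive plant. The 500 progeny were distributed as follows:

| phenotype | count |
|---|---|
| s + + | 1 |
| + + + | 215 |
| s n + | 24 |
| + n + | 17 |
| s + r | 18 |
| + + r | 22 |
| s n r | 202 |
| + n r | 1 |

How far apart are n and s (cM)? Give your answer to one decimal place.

The two most frequent reciprocal classes, + + + and s n r, are the parental types, so the F1 was + + + / s n r.
The two rarest classes, s + + and + n r, are the double crossovers. Comparing them with the parentals, only the s allele has switched, so s is the middle locus and the order is n – s – r.
Crossovers in the n–s interval produce the single-crossover classes + n + and s + r (17 + 18 = 35) plus the double crossovers (2).
RF(n–s) = (35 + 2) / 500 = 37/500 = 0.0740 → 7.4 cM.

7.4 cM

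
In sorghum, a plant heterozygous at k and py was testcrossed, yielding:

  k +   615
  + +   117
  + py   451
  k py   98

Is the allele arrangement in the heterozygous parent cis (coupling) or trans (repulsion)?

trans

The two most frequent classes are + py (451) and k + (615); these are the parental (non-recombinant) types.
So the F1 carried + py on one chromosome and k + on the other — the recessive alleles are on opposite chromosomes (trans / repulsion).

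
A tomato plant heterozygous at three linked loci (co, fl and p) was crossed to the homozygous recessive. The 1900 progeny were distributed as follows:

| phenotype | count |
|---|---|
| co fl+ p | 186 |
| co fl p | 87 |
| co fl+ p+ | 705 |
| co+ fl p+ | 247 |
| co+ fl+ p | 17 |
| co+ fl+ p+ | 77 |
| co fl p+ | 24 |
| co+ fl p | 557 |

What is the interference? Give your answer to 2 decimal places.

The two most frequent reciprocal classes, co+ fl p and co fl+ p+, are the parental types, so the F1 was co+ fl p / co fl+ p+.
The two rarest classes, co+ fl+ p and co fl p+, are the double crossovers. Comparing them with the parentals, only the fl allele has switched, so fl is the middle locus and the order is co – fl – p.
co–fl: (164 + 41)/1900 = 0.1079; fl–p: (433 + 41)/1900 = 0.2495.
Expected DCO frequency = 0.1079 × 0.2495 ≈ 0.02692; observed = 41/1900 ≈ 0.02158.
Coefficient of coincidence = 0.02158/0.02692 ≈ 0.80; interference = 1 − 0.80 = 0.20.

0.20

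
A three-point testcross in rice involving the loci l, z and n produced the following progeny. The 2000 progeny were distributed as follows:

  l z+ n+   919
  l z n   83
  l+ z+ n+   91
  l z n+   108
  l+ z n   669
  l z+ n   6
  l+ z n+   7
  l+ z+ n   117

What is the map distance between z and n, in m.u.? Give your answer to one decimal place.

11.9 m.u.

The two most frequent reciprocal classes, l z+ n+ and l+ z n, are the parental types, so the F1 was l z+ n+ / l+ z n.
The two rarest classes, l z+ n and l+ z n+, are the double crossovers. Comparing them with the parentals, only the n allele has switched, so n is the middle locus and the order is z – n – l.
Crossovers in the z–n interval produce the single-crossover classes l z n+ and l+ z+ n (108 + 117 = 225) plus the double crossovers (13).
RF(z–n) = (225 + 13) / 2000 = 238/2000 = 0.1190 → 11.9 m.u.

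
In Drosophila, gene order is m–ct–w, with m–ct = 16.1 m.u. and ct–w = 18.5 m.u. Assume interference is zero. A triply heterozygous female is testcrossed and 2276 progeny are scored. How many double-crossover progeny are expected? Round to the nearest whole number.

68

Map distances give recombination frequencies of 0.161 and 0.185 for the two intervals.
With no interference, expected double-crossover frequency = 0.161 × 0.185 = 0.02978.
Expected number = 0.02978 × 2276 = 67.79 ≈ 68.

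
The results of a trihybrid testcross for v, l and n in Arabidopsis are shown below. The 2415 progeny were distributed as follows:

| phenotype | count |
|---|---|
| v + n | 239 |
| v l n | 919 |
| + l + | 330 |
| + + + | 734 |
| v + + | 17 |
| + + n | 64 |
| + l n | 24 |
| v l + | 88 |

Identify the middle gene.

The two most frequent reciprocal classes, + + + and v l n, are the parental types, so the F1 was + + + / v l n.
The two rarest classes, v + + and + l n, are the double crossovers. Comparing them with the parentals, only the v allele has switched, so v is the middle locus and the order is n – v – l.

v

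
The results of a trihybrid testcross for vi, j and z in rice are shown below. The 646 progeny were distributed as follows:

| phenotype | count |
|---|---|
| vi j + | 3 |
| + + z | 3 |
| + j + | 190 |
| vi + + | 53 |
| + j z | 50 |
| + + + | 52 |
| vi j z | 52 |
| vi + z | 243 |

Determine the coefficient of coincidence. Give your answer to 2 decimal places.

0.32

The two most frequent reciprocal classes, + j + and vi + z, are the parental types, so the F1 was + j + / vi + z.
The two rarest classes, vi j + and + + z, are the double crossovers. Comparing them with the parentals, only the vi allele has switched, so vi is the middle locus and the order is z – vi – j.
z–vi: (103 + 6)/646 = 0.1687; vi–j: (104 + 6)/646 = 0.1703.
Expected DCO frequency = 0.1687 × 0.1703 ≈ 0.02873; observed = 6/646 ≈ 0.00929.
Coefficient of coincidence = 0.00929/0.02873 ≈ 0.32.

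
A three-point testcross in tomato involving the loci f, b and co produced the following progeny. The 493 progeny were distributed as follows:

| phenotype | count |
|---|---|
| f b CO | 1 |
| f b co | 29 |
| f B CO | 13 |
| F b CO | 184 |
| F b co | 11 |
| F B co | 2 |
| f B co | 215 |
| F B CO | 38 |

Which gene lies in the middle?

The two most frequent reciprocal classes, F b CO and f B co, are the parental types, so the F1 was F b CO / f B co.
The two rarest classes, f b CO and F B co, are the double crossovers. Comparing them with the parentals, only the f allele has switched, so f is the middle locus and the order is co – f – b.

f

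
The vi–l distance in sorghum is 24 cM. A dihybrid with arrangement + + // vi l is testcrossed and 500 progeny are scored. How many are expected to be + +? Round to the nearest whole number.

A map distance of 24 cM corresponds to a recombination frequency of 0.240.
The F1 is + + / vi l, so + + is a parental gamete class with expected frequency (1 − r)/2 = 0.760/2 = 0.3800.
Expected number = 0.3800 × 500 = 190.00 ≈ 190.

190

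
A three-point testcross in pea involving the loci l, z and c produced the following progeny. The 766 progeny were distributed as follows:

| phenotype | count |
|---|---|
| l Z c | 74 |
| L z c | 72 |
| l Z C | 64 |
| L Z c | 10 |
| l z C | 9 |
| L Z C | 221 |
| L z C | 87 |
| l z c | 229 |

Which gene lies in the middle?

The two most frequent reciprocal classes, l z c and L Z C, are the parental types, so the F1 was l z c / L Z C.
The two rarest classes, l z C and L Z c, are the double crossovers. Comparing them with the parentals, only the c allele has switched, so c is the middle locus and the order is l – c – z.

c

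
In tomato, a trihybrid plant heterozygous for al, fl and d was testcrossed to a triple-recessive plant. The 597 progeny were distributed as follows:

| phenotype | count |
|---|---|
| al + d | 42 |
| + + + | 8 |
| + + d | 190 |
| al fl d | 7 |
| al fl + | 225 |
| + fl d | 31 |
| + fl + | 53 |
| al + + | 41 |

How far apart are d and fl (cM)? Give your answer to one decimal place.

14.6 cM

The two most frequent reciprocal classes, al fl + and + + d, are the parental types, so the F1 was al fl + / + + d.
The two rarest classes, al fl d and + + +, are the double crossovers. Comparing them with the parentals, only the d allele has switched, so d is the middle locus and the order is al – d – fl.
Crossovers in the d–fl interval produce the single-crossover classes al + + and + fl d (41 + 31 = 72) plus the double crossovers (15).
RF(d–fl) = (72 + 15) / 597 = 87/597 = 0.1457 → 14.6 cM.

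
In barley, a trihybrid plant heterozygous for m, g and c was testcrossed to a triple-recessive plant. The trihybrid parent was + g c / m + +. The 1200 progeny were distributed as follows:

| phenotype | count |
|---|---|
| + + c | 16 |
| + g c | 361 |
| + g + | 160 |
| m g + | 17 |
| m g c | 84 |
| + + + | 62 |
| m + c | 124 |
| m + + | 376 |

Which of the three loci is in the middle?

g

The two rarest classes, + + c and m g +, are the double crossovers. Comparing them with the parentals, only the g allele has switched, so g is the middle locus and the order is c – g – m.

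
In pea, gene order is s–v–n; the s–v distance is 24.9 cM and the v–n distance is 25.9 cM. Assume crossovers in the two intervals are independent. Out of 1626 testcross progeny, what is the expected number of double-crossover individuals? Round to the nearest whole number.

105

Map distances give recombination frequencies of 0.249 and 0.259 for the two intervals.
With no interference, expected double-crossover frequency = 0.249 × 0.259 = 0.06449.
Expected number = 0.06449 × 1626 = 104.86 ≈ 105.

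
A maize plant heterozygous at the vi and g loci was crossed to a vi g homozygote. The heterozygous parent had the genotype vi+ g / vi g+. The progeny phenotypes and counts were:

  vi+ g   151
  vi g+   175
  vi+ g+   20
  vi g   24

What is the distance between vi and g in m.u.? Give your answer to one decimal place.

11.9 m.u.

The recombinant classes are vi+ g+ and vi g: 20 + 24 = 44.
Recombination frequency = 44/370 = 0.1189 ≈ 11.9%, i.e. 11.9 m.u.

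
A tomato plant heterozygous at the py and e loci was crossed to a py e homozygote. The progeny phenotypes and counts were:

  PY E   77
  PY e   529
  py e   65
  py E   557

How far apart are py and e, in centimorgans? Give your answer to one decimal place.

11.6 centimorgans

The two most frequent classes, PY e (529) and py E (557), are the parental types, so the F1 was PY e / py E.
The recombinant classes are PY E and py e: 77 + 65 = 142.
Recombination frequency = 142/1228 = 0.1156 ≈ 11.6%, i.e. 11.6 centimorgans.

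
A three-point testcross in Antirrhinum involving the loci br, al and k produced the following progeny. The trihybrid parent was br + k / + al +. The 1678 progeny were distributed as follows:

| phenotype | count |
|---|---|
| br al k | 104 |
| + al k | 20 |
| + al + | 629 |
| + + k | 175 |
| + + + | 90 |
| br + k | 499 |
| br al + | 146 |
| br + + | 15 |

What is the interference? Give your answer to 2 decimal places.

0.28

The two rarest classes, br + + and + al k, are the double crossovers. Comparing them with the parentals, only the k allele has switched, so k is the middle locus and the order is al – k – br.
al–k: (194 + 35)/1678 = 0.1365; k–br: (321 + 35)/1678 = 0.2122.
Expected DCO frequency = 0.1365 × 0.2122 ≈ 0.02897; observed = 35/1678 ≈ 0.02086.
Coefficient of coincidence = 0.02086/0.02897 ≈ 0.72; interference = 1 − 0.72 = 0.28.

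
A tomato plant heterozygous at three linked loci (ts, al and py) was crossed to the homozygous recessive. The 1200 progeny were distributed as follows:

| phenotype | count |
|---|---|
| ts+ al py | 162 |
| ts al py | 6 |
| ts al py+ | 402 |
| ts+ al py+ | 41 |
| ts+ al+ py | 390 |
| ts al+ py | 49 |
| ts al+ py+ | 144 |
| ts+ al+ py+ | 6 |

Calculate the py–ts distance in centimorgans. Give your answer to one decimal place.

8.5 centimorgans

The two most frequent reciprocal classes, ts al py+ and ts+ al+ py, are the parental types, so the F1 was ts al py+ / ts+ al+ py.
The two rarest classes, ts al py and ts+ al+ py+, are the double crossovers. Comparing them with the parentals, only the py allele has switched, so py is the middle locus and the order is al – py – ts.
Crossovers in the py–ts interval produce the single-crossover classes ts+ al py+ and ts al+ py (41 + 49 = 90) plus the double crossovers (12).
RF(py–ts) = (90 + 12) / 1200 = 102/1200 = 0.0850 → 8.5 centimorgans.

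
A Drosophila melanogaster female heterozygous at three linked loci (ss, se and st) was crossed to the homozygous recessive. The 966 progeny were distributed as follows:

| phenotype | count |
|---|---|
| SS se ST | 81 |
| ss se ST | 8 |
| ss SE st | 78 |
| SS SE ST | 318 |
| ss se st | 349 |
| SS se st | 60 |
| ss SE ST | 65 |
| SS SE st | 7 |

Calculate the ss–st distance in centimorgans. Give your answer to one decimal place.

14.5 centimorgans

The two most frequent reciprocal classes, SS SE ST and ss se st, are the parental types, so the F1 was SS SE ST / ss se st.
The two rarest classes, SS SE st and ss se ST, are the double crossovers. Comparing them with the parentals, only the st allele has switched, so st is the middle locus and the order is ss – st – se.
Crossovers in the ss–st interval produce the single-crossover classes ss SE ST and SS se st (65 + 60 = 125) plus the double crossovers (15).
RF(ss–st) = (125 + 15) / 966 = 140/966 = 0.1449 → 14.5 centimorgans.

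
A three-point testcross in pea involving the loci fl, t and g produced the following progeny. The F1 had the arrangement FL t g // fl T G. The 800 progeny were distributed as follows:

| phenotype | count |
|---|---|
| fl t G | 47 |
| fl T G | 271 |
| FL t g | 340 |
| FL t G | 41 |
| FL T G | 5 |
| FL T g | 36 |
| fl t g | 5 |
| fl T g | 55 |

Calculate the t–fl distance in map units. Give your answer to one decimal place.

The two rarest classes, fl t g and FL T G, are the double crossovers. Comparing them with the parentals, only the fl allele has switched, so fl is the middle locus and the order is g – fl – t.
Crossovers in the fl–t interval produce the single-crossover classes FL T g and fl t G (36 + 47 = 83) plus the double crossovers (10).
RF(fl–t) = (83 + 10) / 800 = 93/800 = 0.1163 → 11.6 map units.

11.6 map units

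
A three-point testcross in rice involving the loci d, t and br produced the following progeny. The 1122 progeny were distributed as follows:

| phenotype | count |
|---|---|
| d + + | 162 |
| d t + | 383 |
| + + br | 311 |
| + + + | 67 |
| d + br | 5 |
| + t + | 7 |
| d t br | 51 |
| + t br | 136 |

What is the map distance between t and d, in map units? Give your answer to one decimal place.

27.6 map units

The two most frequent reciprocal classes, + + br and d t +, are the parental types, so the F1 was + + br / d t +.
The two rarest classes, d + br and + t +, are the double crossovers. Comparing them with the parentals, only the d allele has switched, so d is the middle locus and the order is t – d – br.
Crossovers in the t–d interval produce the single-crossover classes + t br and d + + (136 + 162 = 298) plus the double crossovers (12).
RF(t–d) = (298 + 12) / 1122 = 310/1122 = 0.2763 → 27.6 map units.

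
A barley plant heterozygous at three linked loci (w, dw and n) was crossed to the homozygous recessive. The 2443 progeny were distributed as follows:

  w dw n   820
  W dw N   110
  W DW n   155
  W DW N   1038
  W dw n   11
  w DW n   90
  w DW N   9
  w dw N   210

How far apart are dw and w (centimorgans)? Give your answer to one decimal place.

The two most frequent reciprocal classes, W DW N and w dw n, are the parental types, so the F1 was W DW N / w dw n.
The two rarest classes, w DW N and W dw n, are the double crossovers. Comparing them with the parentals, only the w allele has switched, so w is the middle locus and the order is n – w – dw.
Crossovers in the w–dw interval produce the single-crossover classes W dw N and w DW n (110 + 90 = 200) plus the double crossovers (20).
RF(w–dw) = (200 + 20) / 2443 = 220/2443 = 0.0901 → 9.0 centimorgans.

9.0 centimorgans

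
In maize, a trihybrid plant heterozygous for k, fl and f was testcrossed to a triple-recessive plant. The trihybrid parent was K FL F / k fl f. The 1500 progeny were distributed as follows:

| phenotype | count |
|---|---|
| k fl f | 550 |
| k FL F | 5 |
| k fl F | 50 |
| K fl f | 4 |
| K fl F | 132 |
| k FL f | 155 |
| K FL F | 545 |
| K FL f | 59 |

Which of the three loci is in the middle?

k

The two rarest classes, k FL F and K fl f, are the double crossovers. Comparing them with the parentals, only the k allele has switched, so k is the middle locus and the order is f – k – fl.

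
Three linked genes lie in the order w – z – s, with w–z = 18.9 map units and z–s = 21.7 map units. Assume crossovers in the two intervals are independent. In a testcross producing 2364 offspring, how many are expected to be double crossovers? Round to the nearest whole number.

97

Map distances give recombination frequencies of 0.189 and 0.217 for the two intervals.
With no interference, expected double-crossover frequency = 0.189 × 0.217 = 0.04101.
Expected number = 0.04101 × 2364 = 96.95 ≈ 97.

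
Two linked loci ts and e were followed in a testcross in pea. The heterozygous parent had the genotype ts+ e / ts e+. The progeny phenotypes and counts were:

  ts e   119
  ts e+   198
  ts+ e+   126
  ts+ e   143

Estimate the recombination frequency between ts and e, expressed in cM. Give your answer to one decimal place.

41.8 cM

The recombinant classes are ts+ e+ and ts e: 126 + 119 = 245.
Recombination frequency = 245/586 = 0.4181 ≈ 41.8%, i.e. 41.8 cM.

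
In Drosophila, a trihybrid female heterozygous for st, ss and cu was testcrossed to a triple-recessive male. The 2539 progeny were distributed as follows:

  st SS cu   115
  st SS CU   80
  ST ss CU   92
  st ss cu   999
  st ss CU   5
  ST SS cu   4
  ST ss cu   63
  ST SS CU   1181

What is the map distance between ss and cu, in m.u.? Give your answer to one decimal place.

8.5 m.u.

The two most frequent reciprocal classes, st ss cu and ST SS CU, are the parental types, so the F1 was st ss cu / ST SS CU.
The two rarest classes, st ss CU and ST SS cu, are the double crossovers. Comparing them with the parentals, only the cu allele has switched, so cu is the middle locus and the order is ss – cu – st.
Crossovers in the ss–cu interval produce the single-crossover classes st SS cu and ST ss CU (115 + 92 = 207) plus the double crossovers (9).
RF(ss–cu) = (207 + 9) / 2539 = 216/2539 = 0.0851 → 8.5 m.u.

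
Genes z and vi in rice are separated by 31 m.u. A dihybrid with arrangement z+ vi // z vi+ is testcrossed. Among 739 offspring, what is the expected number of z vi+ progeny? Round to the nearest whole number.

255

A map distance of 31 m.u. corresponds to a recombination frequency of 0.310.
The F1 is z+ vi / z vi+, so z vi+ is a parental gamete class with expected frequency (1 − r)/2 = 0.690/2 = 0.3450.
Expected number = 0.3450 × 739 = 254.95 ≈ 255.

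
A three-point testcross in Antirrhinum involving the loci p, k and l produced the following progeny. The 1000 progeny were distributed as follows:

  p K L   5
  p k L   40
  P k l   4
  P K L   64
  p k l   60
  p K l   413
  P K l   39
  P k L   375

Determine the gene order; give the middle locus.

The two most frequent reciprocal classes, p K l and P k L, are the parental types, so the F1 was p K l / P k L.
The two rarest classes, p K L and P k l, are the double crossovers. Comparing them with the parentals, only the l allele has switched, so l is the middle locus and the order is k – l – p.

l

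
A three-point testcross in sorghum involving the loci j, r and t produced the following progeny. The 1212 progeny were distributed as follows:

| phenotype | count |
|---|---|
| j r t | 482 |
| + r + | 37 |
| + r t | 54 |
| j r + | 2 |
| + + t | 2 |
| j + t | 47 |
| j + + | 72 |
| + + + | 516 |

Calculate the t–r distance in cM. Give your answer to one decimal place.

The two most frequent reciprocal classes, j r t and + + +, are the parental types, so the F1 was j r t / + + +.
The two rarest classes, j r + and + + t, are the double crossovers. Comparing them with the parentals, only the t allele has switched, so t is the middle locus and the order is r – t – j.
Crossovers in the r–t interval produce the single-crossover classes j + t and + r + (47 + 37 = 84) plus the double crossovers (4).
RF(r–t) = (84 + 4) / 1212 = 88/1212 = 0.0726 → 7.3 cM.

7.3 cM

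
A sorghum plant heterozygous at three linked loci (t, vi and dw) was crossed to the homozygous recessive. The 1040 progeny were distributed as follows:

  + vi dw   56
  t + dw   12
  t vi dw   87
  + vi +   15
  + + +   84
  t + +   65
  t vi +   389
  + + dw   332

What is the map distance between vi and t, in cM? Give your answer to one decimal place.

The two most frequent reciprocal classes, t vi + and + + dw, are the parental types, so the F1 was t vi + / + + dw.
The two rarest classes, + vi + and t + dw, are the double crossovers. Comparing them with the parentals, only the t allele has switched, so t is the middle locus and the order is dw – t – vi.
Crossovers in the t–vi interval produce the single-crossover classes t + + and + vi dw (65 + 56 = 121) plus the double crossovers (27).
RF(t–vi) = (121 + 27) / 1040 = 148/1040 = 0.1423 → 14.2 cM.

14.2 cM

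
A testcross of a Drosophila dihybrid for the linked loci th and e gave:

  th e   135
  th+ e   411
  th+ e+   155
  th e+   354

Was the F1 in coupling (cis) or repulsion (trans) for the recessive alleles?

The two most frequent classes are th+ e (411) and th e+ (354); these are the parental (non-recombinant) types.
So the F1 carried th+ e on one chromosome and th e+ on the other — the recessive alleles are on opposite chromosomes (trans / repulsion).

trans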